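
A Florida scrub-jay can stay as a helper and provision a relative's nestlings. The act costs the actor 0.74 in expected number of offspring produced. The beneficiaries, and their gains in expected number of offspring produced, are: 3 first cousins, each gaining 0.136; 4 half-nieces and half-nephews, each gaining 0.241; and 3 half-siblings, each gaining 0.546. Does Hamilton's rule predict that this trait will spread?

Hamilton's rule: the trait is favored when the sum of r·B over every recipient exceeds the actor's cost C.
r to a first cousin = 1/8 (first cousins share one grandparent pair — two paths of length 4: r = 2·(1/2)^4 = 1/8).
r to a half-niece or half-nephew = 1/8 (half-aunt/uncle↔niece/nephew: one path of length 3: r = (1/2)^3 = 1/8).
r to a half-sibling = 1/4 (half-sibs share one parent — one path of length 2: r = (1/2)^2 = 1/4).
Summing one r·B term per recipient: 3·0.125·0.136 + 4·0.125·0.241 + 3·0.25·0.546 = 0.581.
0.581 < 0.74: the indirect benefit is less than the cost.

No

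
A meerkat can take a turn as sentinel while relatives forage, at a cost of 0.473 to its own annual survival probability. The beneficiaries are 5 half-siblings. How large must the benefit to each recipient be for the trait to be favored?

0.3784

r to a half-sibling = 1/4 (half-sibs share one parent — one path of length 2: r = (1/2)^2 = 1/4).
Hamilton's rule with n recipients of equal r: n·r·B > C, so B > C/(n·r) = 0.473/(5·0.25) = 0.3784.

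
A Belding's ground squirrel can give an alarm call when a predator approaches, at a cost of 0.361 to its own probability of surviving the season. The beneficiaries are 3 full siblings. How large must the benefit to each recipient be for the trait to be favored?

0.2407

r to a full sibling = 0.5 (full sibs share both parents — two paths of length 2: r = 2·(1/2)^2 = 1/2).
Hamilton's rule with n recipients of equal r: n·r·B > C, so B > C/(n·r) = 0.361/(3·0.5) = 0.2407.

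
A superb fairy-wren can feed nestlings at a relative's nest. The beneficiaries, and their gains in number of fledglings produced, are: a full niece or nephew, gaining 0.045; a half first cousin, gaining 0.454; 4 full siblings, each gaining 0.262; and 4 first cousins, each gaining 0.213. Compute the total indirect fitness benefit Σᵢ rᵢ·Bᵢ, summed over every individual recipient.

r to a full niece or nephew = 1/4 (full aunt/uncle↔niece/nephew: two paths of length 3 through the shared grandparent pair: r = 2·(1/2)^3 = 1/4).
r to a half first cousin = 0.0625 (half first cousins share one grandparent — one path of length 4: r = (1/2)^4 = 1/16).
r to a full sibling = 1/2 (full sibs share both parents — two paths of length 2: r = 2·(1/2)^2 = 1/2).
r to a first cousin = 1/8 (first cousins share one grandparent pair — two paths of length 4: r = 2·(1/2)^4 = 1/8).
Summing one r·B term per recipient: 1·0.25·0.045 + 1·0.0625·0.454 + 4·0.5·0.262 + 4·0.125·0.213 = 0.670125.

0.670125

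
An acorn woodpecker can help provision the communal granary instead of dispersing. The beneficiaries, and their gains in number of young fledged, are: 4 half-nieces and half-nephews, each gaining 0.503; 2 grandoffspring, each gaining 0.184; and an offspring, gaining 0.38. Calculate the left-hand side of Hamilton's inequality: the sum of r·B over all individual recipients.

r to a half-niece or half-nephew = 0.125 (half-aunt/uncle↔niece/nephew: one path of length 3: r = (1/2)^3 = 1/8).
r to a grandoffspring = 1/4 (two parent–offspring links: r = (1/2)^2 = 1/4).
r to an offspring = 1/2 (one parent–offspring link: r = (1/2)^1 = 1/2).
Summing one r·B term per recipient: 4·0.125·0.503 + 2·0.25·0.184 + 1·0.5·0.38 = 0.5335.

0.5335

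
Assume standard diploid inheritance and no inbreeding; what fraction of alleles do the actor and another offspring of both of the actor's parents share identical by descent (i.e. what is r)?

Each parent–offspring link contributes a factor of 1/2, and independent paths through distinct common ancestors add.
Full sibs share both parents — two paths of length 2: r = 2·(1/2)^2 = 1/2.

0.5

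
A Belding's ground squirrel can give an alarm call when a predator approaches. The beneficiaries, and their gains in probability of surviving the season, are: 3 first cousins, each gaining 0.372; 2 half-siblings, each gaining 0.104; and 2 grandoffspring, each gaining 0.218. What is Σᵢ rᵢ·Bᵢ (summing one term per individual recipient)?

0.3005

r to a first cousin = 1/8 (first cousins share one grandparent pair — two paths of length 4: r = 2·(1/2)^4 = 1/8).
r to a half-sibling = 0.25 (half-sibs share one parent — one path of length 2: r = (1/2)^2 = 1/4).
r to a grandoffspring = 0.25 (two parent–offspring links: r = (1/2)^2 = 1/4).
Summing one r·B term per recipient: 3·0.125·0.372 + 2·0.25·0.104 + 2·0.25·0.218 = 0.3005.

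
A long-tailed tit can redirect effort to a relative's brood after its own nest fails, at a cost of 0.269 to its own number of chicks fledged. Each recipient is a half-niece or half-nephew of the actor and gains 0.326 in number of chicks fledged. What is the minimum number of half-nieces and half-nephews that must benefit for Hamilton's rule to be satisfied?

r to a half-niece or half-nephew = 1/8 (half-aunt/uncle↔niece/nephew: one path of length 3: r = (1/2)^3 = 1/8).
Hamilton's rule: n·r·B > C  ⇒  n > C/(r·B) = 0.269/(0.125·0.326) = 6.601.
The smallest integer exceeding 6.601 is 7.

7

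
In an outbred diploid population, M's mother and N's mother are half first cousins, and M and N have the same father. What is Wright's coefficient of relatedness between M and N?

0.265625

With two independent routes of shared ancestry, r is the sum of the two contributions.
M and N are related in two ways: half second cousins through their mothers (r = 1/64) and half-sibs through their shared father (r = 1/4).
r = 1/64 + 1/4 = 17/64 = 0.265625.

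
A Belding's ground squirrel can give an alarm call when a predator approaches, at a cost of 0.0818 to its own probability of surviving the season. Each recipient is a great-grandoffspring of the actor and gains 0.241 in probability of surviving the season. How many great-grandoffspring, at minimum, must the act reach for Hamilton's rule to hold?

3

r to a great-grandoffspring = 1/8 (three parent–offspring links: r = (1/2)^3 = 1/8).
Hamilton's rule: n·r·B > C  ⇒  n > C/(r·B) = 0.0818/(0.125·0.241) = 2.715.
The smallest integer exceeding 2.715 is 3.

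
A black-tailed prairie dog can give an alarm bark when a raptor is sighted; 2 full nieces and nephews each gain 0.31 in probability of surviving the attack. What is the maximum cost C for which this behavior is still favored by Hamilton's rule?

r to a full niece or nephew = 0.25 (full aunt/uncle↔niece/nephew: two paths of length 3 through the shared grandparent pair: r = 2·(1/2)^3 = 1/4).
Hamilton's rule: n·r·B > C, so the trait is favored while C < n·r·B = 2·0.25·0.31 = 0.155.

0.155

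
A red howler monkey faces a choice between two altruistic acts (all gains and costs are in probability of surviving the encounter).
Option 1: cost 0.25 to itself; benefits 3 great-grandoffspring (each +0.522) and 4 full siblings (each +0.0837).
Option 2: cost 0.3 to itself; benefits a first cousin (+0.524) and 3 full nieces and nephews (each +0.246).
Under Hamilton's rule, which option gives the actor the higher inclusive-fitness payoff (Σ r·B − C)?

Option 1

Option 1: r to a great-grandoffspring = 0.125.
Option 1: r to a full sibling = 0.5.
Option 1: Σ r·B − C = (3·0.125·0.522 + 4·0.5·0.0837) − 0.25 = 0.11315.
Option 2: r to a first cousin = 0.125.
Option 2: r to a full niece or nephew = 0.25.
Option 2: Σ r·B − C = (1·0.125·0.524 + 3·0.25·0.246) − 0.3 = -0.05.
Option 1 has the higher net inclusive-fitness payoff.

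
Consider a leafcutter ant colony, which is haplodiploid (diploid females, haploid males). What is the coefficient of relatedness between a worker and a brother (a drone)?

0.25

Her haploid brother carries none of their father's genes and a random half of their mother's genome; that half matches the maternal half of her own genome with probability 1/2: r = 1/2 · 1/2 = 1/4.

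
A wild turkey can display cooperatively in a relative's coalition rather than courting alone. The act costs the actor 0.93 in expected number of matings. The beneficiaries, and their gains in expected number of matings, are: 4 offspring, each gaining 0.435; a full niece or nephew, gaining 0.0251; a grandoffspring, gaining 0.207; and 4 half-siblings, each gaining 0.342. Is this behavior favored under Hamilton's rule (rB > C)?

Hamilton's rule: the trait is favored when the sum of r·B over every recipient exceeds the actor's cost C.
r to an offspring = 1/2 (one parent–offspring link: r = (1/2)^1 = 1/2).
r to a full niece or nephew = 1/4 (full aunt/uncle↔niece/nephew: two paths of length 3 through the shared grandparent pair: r = 2·(1/2)^3 = 1/4).
r to a grandoffspring = 1/4 (two parent–offspring links: r = (1/2)^2 = 1/4).
r to a half-sibling = 1/4 (half-sibs share one parent — one path of length 2: r = (1/2)^2 = 1/4).
Summing one r·B term per recipient: 4·0.5·0.435 + 1·0.25·0.0251 + 1·0.25·0.207 + 4·0.25·0.342 = 1.270025.
1.270025 > 0.93: the indirect benefit exceeds the cost.

Yes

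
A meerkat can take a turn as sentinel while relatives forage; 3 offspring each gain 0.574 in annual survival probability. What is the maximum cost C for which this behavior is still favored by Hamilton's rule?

r to an offspring = 0.5 (one parent–offspring link: r = (1/2)^1 = 1/2).
Hamilton's rule: n·r·B > C, so the trait is favored while C < n·r·B = 3·0.5·0.574 = 0.861.

0.861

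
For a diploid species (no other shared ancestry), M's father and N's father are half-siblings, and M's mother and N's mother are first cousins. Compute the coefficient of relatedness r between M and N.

Wright's path rule: contributions from independent ancestry routes add.
M and N are related in two ways: half first cousins through their fathers (r = 1/16) and second cousins through their mothers (r = 1/32).
r = 1/16 + 1/32 = 3/32 = 0.09375.

0.09375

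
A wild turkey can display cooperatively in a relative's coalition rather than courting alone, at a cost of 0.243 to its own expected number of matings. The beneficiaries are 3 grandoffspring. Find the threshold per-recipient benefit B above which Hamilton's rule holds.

0.324

r to a grandoffspring = 0.25 (two parent–offspring links: r = (1/2)^2 = 1/4).
Hamilton's rule with n recipients of equal r: n·r·B > C, so B > C/(n·r) = 0.243/(3·0.25) = 0.324.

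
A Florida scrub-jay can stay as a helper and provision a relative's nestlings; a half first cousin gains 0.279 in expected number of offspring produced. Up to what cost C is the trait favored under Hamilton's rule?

r to a half first cousin = 1/16 (half first cousins share one grandparent — one path of length 4: r = (1/2)^4 = 1/16).
Hamilton's rule: n·r·B > C, so the trait is favored while C < n·r·B = 1·0.0625·0.279 = 0.0174375.

0.0174375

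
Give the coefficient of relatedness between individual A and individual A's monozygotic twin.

Each parent–offspring link contributes a factor of 1/2, and independent paths through distinct common ancestors add.
Monozygotic twins share every allele identical by descent: r = 1.

1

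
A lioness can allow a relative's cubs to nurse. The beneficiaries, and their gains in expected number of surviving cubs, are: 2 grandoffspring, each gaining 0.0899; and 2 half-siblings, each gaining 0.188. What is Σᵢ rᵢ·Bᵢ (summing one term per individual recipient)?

0.13895

r to a grandoffspring = 1/4 (two parent–offspring links: r = (1/2)^2 = 1/4).
r to a half-sibling = 1/4 (half-sibs share one parent — one path of length 2: r = (1/2)^2 = 1/4).
Summing one r·B term per recipient: 2·0.25·0.0899 + 2·0.25·0.188 = 0.13895.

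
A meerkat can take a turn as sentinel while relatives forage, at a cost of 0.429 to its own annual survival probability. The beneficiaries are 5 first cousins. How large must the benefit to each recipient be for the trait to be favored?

0.6864

r to a first cousin = 0.125 (first cousins share one grandparent pair — two paths of length 4: r = 2·(1/2)^4 = 1/8).
Hamilton's rule with n recipients of equal r: n·r·B > C, so B > C/(n·r) = 0.429/(5·0.125) = 0.6864.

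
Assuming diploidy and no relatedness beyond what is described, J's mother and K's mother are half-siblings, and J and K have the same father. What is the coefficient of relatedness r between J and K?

Independent pedigree routes through distinct common ancestors add.
J and K are related in two ways: half first cousins through their mothers (r = 1/16) and half-sibs through their shared father (r = 1/4).
r = 1/16 + 1/4 = 0.3125.

0.3125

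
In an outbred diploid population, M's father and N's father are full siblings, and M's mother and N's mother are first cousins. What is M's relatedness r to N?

0.15625

Wright's path rule: contributions from independent ancestry routes add.
M and N are related in two ways: first cousins through their fathers (r = 1/8) and second cousins through their mothers (r = 1/32).
r = 1/8 + 1/32 = 0.15625.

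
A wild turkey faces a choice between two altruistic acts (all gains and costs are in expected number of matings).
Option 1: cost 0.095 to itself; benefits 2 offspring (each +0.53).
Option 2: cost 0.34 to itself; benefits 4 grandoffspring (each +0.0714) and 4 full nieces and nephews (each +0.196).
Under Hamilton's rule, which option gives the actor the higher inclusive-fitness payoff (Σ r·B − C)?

Option 1

Option 1: r to an offspring = 0.5.
Option 1: Σ r·B − C = (2·0.5·0.53) − 0.095 = 0.435.
Option 2: r to a grandoffspring = 0.25.
Option 2: r to a full niece or nephew = 0.25.
Option 2: Σ r·B − C = (4·0.25·0.0714 + 4·0.25·0.196) − 0.34 = -0.0726.
Option 1 has the higher net inclusive-fitness payoff.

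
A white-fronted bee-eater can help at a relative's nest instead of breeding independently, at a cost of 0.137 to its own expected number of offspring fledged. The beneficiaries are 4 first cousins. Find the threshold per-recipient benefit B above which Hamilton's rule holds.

r to a first cousin = 1/8 (first cousins share one grandparent pair — two paths of length 4: r = 2·(1/2)^4 = 1/8).
Hamilton's rule with n recipients of equal r: n·r·B > C, so B > C/(n·r) = 0.137/(4·0.125) = 0.274.

0.274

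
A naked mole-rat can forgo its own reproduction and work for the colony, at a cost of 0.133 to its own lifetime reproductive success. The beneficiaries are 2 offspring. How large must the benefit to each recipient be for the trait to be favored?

r to an offspring = 1/2 (one parent–offspring link: r = (1/2)^1 = 1/2).
Hamilton's rule with n recipients of equal r: n·r·B > C, so B > C/(n·r) = 0.133/(2·0.5) = 0.133.

0.133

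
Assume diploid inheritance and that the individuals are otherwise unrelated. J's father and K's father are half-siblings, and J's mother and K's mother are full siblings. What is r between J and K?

0.1875

Relatedness sums over independent paths through distinct common ancestors.
J and K are related in two ways: half first cousins through their fathers (r = 1/16) and first cousins through their mothers (r = 1/8).
r = 1/16 + 1/8 = 0.1875.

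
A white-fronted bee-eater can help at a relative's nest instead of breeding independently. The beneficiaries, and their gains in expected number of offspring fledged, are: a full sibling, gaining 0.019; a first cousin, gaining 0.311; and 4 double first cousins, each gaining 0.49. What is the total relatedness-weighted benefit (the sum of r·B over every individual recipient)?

0.538375

r to a full sibling = 1/2 (full sibs share both parents — two paths of length 2: r = 2·(1/2)^2 = 1/2).
r to a first cousin = 1/8 (first cousins share one grandparent pair — two paths of length 4: r = 2·(1/2)^4 = 1/8).
r to a double first cousin = 1/4 (double first cousins share both grandparent pairs — four paths of length 4: r = 4·(1/2)^4 = 1/4).
Summing one r·B term per recipient: 1·0.5·0.019 + 1·0.125·0.311 + 4·0.25·0.49 = 0.538375.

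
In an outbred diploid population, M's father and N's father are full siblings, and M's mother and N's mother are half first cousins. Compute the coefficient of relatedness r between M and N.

0.140625

Relatedness sums over independent paths through distinct common ancestors.
M and N are related in two ways: first cousins through their fathers (r = 1/8) and half second cousins through their mothers (r = 1/64).
r = 1/8 + 1/64 = 9/64 = 0.140625.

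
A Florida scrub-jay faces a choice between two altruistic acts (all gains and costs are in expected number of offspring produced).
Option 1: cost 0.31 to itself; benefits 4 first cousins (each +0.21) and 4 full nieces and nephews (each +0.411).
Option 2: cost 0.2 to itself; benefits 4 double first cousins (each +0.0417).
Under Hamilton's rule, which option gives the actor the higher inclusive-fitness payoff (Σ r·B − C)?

Option 1

Option 1: r to a first cousin = 0.125.
Option 1: r to a full niece or nephew = 0.25.
Option 1: Σ r·B − C = (4·0.125·0.21 + 4·0.25·0.411) − 0.31 = 0.206.
Option 2: r to a double first cousin = 0.25.
Option 2: Σ r·B − C = (4·0.25·0.0417) − 0.2 = -0.1583.
Option 1 has the higher net inclusive-fitness payoff.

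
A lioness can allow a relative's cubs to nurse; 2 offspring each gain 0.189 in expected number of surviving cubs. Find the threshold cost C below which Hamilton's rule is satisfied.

r to an offspring = 0.5 (one parent–offspring link: r = (1/2)^1 = 1/2).
Hamilton's rule: n·r·B > C, so the trait is favored while C < n·r·B = 2·0.5·0.189 = 0.189.

0.189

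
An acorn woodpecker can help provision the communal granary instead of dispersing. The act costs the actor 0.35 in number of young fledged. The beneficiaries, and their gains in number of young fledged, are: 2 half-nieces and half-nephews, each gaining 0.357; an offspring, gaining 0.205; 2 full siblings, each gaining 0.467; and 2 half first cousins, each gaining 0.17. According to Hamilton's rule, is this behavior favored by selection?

Yes

Hamilton's rule: the trait is favored when the sum of r·B over every recipient exceeds the actor's cost C.
r to a half-niece or half-nephew = 0.125 (half-aunt/uncle↔niece/nephew: one path of length 3: r = (1/2)^3 = 1/8).
r to an offspring = 1/2 (one parent–offspring link: r = (1/2)^1 = 1/2).
r to a full sibling = 0.5 (full sibs share both parents — two paths of length 2: r = 2·(1/2)^2 = 1/2).
r to a half first cousin = 1/16 (half first cousins share one grandparent — one path of length 4: r = (1/2)^4 = 1/16).
Summing one r·B term per recipient: 2·0.125·0.357 + 1·0.5·0.205 + 2·0.5·0.467 + 2·0.0625·0.17 = 0.68.
0.68 > 0.35: the indirect benefit exceeds the cost.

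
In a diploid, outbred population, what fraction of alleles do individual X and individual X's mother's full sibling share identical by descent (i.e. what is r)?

0.25

Each parent–offspring link contributes a factor of 1/2, and independent paths through distinct common ancestors add.
Full aunt/uncle↔niece/nephew: two paths of length 3 through the shared grandparent pair: r = 2·(1/2)^3 = 1/4.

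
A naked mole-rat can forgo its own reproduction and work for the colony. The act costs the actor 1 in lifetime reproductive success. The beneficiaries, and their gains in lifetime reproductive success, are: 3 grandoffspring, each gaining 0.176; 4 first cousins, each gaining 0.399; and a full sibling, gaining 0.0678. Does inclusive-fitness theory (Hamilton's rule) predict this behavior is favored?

No

Hamilton's rule: the trait is favored when the sum of r·B over every recipient exceeds the actor's cost C.
r to a grandoffspring = 1/4 (two parent–offspring links: r = (1/2)^2 = 1/4).
r to a first cousin = 0.125 (first cousins share one grandparent pair — two paths of length 4: r = 2·(1/2)^4 = 1/8).
r to a full sibling = 1/2 (full sibs share both parents — two paths of length 2: r = 2·(1/2)^2 = 1/2).
Summing one r·B term per recipient: 3·0.25·0.176 + 4·0.125·0.399 + 1·0.5·0.0678 = 0.3654.
0.3654 < 1: the indirect benefit is less than the cost.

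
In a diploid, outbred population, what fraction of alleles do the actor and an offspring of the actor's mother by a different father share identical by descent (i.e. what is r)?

0.25

Each parent–offspring link contributes a factor of 1/2, and independent paths through distinct common ancestors add.
Half-sibs share one parent — one path of length 2: r = (1/2)^2 = 1/4.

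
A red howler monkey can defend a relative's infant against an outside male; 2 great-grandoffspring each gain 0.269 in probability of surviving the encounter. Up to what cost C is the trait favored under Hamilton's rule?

0.06725

r to a great-grandoffspring = 1/8 (three parent–offspring links: r = (1/2)^3 = 1/8).
Hamilton's rule: n·r·B > C, so the trait is favored while C < n·r·B = 2·0.125·0.269 = 0.06725.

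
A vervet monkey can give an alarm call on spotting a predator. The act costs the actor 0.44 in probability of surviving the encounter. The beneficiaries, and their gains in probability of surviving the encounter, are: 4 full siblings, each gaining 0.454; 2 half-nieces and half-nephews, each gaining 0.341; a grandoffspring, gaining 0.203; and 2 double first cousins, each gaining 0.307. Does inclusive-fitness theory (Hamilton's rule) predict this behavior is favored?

Yes

Hamilton's rule: the trait is favored when the sum of r·B over every recipient exceeds the actor's cost C.
r to a full sibling = 1/2 (full sibs share both parents — two paths of length 2: r = 2·(1/2)^2 = 1/2).
r to a half-niece or half-nephew = 1/8 (half-aunt/uncle↔niece/nephew: one path of length 3: r = (1/2)^3 = 1/8).
r to a grandoffspring = 0.25 (two parent–offspring links: r = (1/2)^2 = 1/4).
r to a double first cousin = 1/4 (double first cousins share both grandparent pairs — four paths of length 4: r = 4·(1/2)^4 = 1/4).
Summing one r·B term per recipient: 4·0.5·0.454 + 2·0.125·0.341 + 1·0.25·0.203 + 2·0.25·0.307 = 1.1975.
1.1975 > 0.44: the indirect benefit exceeds the cost.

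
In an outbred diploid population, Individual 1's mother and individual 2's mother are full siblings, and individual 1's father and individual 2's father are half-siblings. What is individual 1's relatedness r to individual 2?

With two independent routes of shared ancestry, r is the sum of the two contributions.
Individual 1 and individual 2 are related in two ways: first cousins through their mothers (r = 1/8) and half first cousins through their fathers (r = 1/16).
r = 1/8 + 1/16 = 0.1875.

0.1875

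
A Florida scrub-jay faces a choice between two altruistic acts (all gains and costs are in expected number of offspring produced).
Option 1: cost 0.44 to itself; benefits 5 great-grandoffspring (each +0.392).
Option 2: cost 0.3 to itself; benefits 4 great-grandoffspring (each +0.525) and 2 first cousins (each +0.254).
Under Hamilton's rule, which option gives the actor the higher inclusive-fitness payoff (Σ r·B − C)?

Option 1: r to a great-grandoffspring = 0.125.
Option 1: Σ r·B − C = (5·0.125·0.392) − 0.44 = -0.195.
Option 2: r to a great-grandoffspring = 0.125.
Option 2: r to a first cousin = 0.125.
Option 2: Σ r·B − C = (4·0.125·0.525 + 2·0.125·0.254) − 0.3 = 0.026.
Option 2 has the higher net inclusive-fitness payoff.

Option 2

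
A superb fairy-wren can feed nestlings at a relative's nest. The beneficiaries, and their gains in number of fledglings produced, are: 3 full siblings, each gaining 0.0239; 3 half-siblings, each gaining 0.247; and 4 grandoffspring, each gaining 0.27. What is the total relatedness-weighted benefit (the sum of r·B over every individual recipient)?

0.4911

r to a full sibling = 0.5 (full sibs share both parents — two paths of length 2: r = 2·(1/2)^2 = 1/2).
r to a half-sibling = 0.25 (half-sibs share one parent — one path of length 2: r = (1/2)^2 = 1/4).
r to a grandoffspring = 1/4 (two parent–offspring links: r = (1/2)^2 = 1/4).
Summing one r·B term per recipient: 3·0.5·0.0239 + 3·0.25·0.247 + 4·0.25·0.27 = 0.4911.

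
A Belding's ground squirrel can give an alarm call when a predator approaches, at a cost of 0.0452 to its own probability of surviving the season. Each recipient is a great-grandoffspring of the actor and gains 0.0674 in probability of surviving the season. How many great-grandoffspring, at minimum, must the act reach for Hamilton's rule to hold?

6

r to a great-grandoffspring = 0.125 (three parent–offspring links: r = (1/2)^3 = 1/8).
Hamilton's rule: n·r·B > C  ⇒  n > C/(r·B) = 0.0452/(0.125·0.0674) = 5.365.
The smallest integer exceeding 5.365 is 6.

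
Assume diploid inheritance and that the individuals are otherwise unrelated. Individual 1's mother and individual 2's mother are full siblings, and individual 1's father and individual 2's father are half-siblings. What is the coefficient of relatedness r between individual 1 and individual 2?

0.1875

Wright's path rule: contributions from independent ancestry routes add.
Individual 1 and individual 2 are related in two ways: first cousins through their mothers (r = 1/8) and half first cousins through their fathers (r = 1/16).
r = 1/8 + 1/16 = 0.1875.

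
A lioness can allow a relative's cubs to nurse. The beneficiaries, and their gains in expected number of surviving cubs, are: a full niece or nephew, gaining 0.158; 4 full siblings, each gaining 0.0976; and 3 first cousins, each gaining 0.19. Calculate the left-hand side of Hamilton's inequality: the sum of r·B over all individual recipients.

0.30595

r to a full niece or nephew = 1/4 (full aunt/uncle↔niece/nephew: two paths of length 3 through the shared grandparent pair: r = 2·(1/2)^3 = 1/4).
r to a full sibling = 1/2 (full sibs share both parents — two paths of length 2: r = 2·(1/2)^2 = 1/2).
r to a first cousin = 1/8 (first cousins share one grandparent pair — two paths of length 4: r = 2·(1/2)^4 = 1/8).
Summing one r·B term per recipient: 1·0.25·0.158 + 4·0.5·0.0976 + 3·0.125·0.19 = 0.30595.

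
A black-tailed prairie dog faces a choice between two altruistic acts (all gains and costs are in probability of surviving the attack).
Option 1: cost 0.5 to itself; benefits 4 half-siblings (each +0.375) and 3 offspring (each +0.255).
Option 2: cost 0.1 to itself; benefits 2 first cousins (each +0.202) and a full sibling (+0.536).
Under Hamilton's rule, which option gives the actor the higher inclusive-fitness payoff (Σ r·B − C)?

Option 1: r to a half-sibling = 0.25.
Option 1: r to an offspring = 0.5.
Option 1: Σ r·B − C = (4·0.25·0.375 + 3·0.5·0.255) − 0.5 = 0.2575.
Option 2: r to a first cousin = 0.125.
Option 2: r to a full sibling = 0.5.
Option 2: Σ r·B − C = (2·0.125·0.202 + 1·0.5·0.536) − 0.1 = 0.2185.
Option 1 has the higher net inclusive-fitness payoff.

Option 1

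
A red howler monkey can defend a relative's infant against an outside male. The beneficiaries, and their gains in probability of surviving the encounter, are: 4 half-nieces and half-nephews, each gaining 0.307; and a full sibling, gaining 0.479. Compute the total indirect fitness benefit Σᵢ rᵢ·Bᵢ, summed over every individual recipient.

r to a half-niece or half-nephew = 0.125 (half-aunt/uncle↔niece/nephew: one path of length 3: r = (1/2)^3 = 1/8).
r to a full sibling = 1/2 (full sibs share both parents — two paths of length 2: r = 2·(1/2)^2 = 1/2).
Summing one r·B term per recipient: 4·0.125·0.307 + 1·0.5·0.479 = 0.393.

0.393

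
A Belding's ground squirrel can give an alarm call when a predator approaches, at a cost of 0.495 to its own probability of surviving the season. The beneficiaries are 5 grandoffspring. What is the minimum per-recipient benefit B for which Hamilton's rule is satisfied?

0.396

r to a grandoffspring = 0.25 (two parent–offspring links: r = (1/2)^2 = 1/4).
Hamilton's rule with n recipients of equal r: n·r·B > C, so B > C/(n·r) = 0.495/(5·0.25) = 0.396.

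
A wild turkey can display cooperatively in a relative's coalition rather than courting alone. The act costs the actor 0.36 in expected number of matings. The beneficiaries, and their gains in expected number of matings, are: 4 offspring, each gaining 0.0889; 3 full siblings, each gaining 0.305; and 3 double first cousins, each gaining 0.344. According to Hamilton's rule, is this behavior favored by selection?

Yes

Hamilton's rule: the trait is favored when the sum of r·B over every recipient exceeds the actor's cost C.
r to an offspring = 0.5 (one parent–offspring link: r = (1/2)^1 = 1/2).
r to a full sibling = 0.5 (full sibs share both parents — two paths of length 2: r = 2·(1/2)^2 = 1/2).
r to a double first cousin = 1/4 (double first cousins share both grandparent pairs — four paths of length 4: r = 4·(1/2)^4 = 1/4).
Summing one r·B term per recipient: 4·0.5·0.0889 + 3·0.5·0.305 + 3·0.25·0.344 = 0.8933.
0.8933 > 0.36: the indirect benefit exceeds the cost.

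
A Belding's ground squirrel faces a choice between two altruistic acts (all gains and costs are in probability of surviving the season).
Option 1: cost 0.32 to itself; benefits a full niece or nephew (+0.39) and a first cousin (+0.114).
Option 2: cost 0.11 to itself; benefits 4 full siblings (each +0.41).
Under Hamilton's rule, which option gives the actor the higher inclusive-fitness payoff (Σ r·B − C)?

Option 1: r to a full niece or nephew = 0.25.
Option 1: r to a first cousin = 0.125.
Option 1: Σ r·B − C = (1·0.25·0.39 + 1·0.125·0.114) − 0.32 = -0.20825.
Option 2: r to a full sibling = 0.5.
Option 2: Σ r·B − C = (4·0.5·0.41) − 0.11 = 0.71.
Option 2 has the higher net inclusive-fitness payoff.

Option 2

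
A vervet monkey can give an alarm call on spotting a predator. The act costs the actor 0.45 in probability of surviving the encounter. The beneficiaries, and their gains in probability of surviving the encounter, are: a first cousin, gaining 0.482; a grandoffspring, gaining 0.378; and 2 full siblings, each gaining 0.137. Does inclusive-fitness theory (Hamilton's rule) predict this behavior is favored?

No

Hamilton's rule: the trait is favored when the sum of r·B over every recipient exceeds the actor's cost C.
r to a first cousin = 0.125 (first cousins share one grandparent pair — two paths of length 4: r = 2·(1/2)^4 = 1/8).
r to a grandoffspring = 0.25 (two parent–offspring links: r = (1/2)^2 = 1/4).
r to a full sibling = 1/2 (full sibs share both parents — two paths of length 2: r = 2·(1/2)^2 = 1/2).
Summing one r·B term per recipient: 1·0.125·0.482 + 1·0.25·0.378 + 2·0.5·0.137 = 0.29175.
0.29175 < 0.45: the indirect benefit is less than the cost.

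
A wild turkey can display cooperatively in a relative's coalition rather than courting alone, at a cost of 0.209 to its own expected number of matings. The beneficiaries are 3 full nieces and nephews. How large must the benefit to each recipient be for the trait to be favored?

r to a full niece or nephew = 1/4 (full aunt/uncle↔niece/nephew: two paths of length 3 through the shared grandparent pair: r = 2·(1/2)^3 = 1/4).
Hamilton's rule with n recipients of equal r: n·r·B > C, so B > C/(n·r) = 0.209/(3·0.25) = 0.2787.

0.2787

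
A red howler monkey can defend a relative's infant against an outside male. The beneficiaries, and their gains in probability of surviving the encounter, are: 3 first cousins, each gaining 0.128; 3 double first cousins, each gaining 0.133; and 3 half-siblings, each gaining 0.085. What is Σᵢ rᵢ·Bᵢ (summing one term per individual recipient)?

0.2115

r to a first cousin = 1/8 (first cousins share one grandparent pair — two paths of length 4: r = 2·(1/2)^4 = 1/8).
r to a double first cousin = 1/4 (double first cousins share both grandparent pairs — four paths of length 4: r = 4·(1/2)^4 = 1/4).
r to a half-sibling = 0.25 (half-sibs share one parent — one path of length 2: r = (1/2)^2 = 1/4).
Summing one r·B term per recipient: 3·0.125·0.128 + 3·0.25·0.133 + 3·0.25·0.085 = 0.2115.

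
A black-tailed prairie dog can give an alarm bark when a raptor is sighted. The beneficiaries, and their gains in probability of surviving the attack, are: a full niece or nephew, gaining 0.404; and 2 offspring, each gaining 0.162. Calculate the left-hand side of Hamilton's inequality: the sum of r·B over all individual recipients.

0.263

r to a full niece or nephew = 1/4 (full aunt/uncle↔niece/nephew: two paths of length 3 through the shared grandparent pair: r = 2·(1/2)^3 = 1/4).
r to an offspring = 0.5 (one parent–offspring link: r = (1/2)^1 = 1/2).
Summing one r·B term per recipient: 1·0.25·0.404 + 2·0.5·0.162 = 0.263.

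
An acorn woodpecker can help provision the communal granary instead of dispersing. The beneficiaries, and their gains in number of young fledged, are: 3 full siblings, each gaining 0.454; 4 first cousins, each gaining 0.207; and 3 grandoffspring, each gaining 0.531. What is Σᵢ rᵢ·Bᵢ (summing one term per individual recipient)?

r to a full sibling = 1/2 (full sibs share both parents — two paths of length 2: r = 2·(1/2)^2 = 1/2).
r to a first cousin = 1/8 (first cousins share one grandparent pair — two paths of length 4: r = 2·(1/2)^4 = 1/8).
r to a grandoffspring = 1/4 (two parent–offspring links: r = (1/2)^2 = 1/4).
Summing one r·B term per recipient: 3·0.5·0.454 + 4·0.125·0.207 + 3·0.25·0.531 = 1.18275.

1.18275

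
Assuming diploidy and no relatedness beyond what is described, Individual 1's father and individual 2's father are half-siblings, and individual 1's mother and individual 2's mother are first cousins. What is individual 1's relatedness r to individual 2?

Relatedness sums over independent paths through distinct common ancestors.
Individual 1 and individual 2 are related in two ways: half first cousins through their fathers (r = 1/16) and second cousins through their mothers (r = 1/32).
r = 1/16 + 1/32 = 0.09375.

0.09375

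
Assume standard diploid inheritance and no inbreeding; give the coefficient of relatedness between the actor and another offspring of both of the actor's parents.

Each parent–offspring link contributes a factor of 1/2, and independent paths through distinct common ancestors add.
Full sibs share both parents — two paths of length 2: r = 2·(1/2)^2 = 1/2.

0.5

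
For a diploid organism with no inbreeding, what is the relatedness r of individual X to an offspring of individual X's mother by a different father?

Each parent–offspring link contributes a factor of 1/2, and independent paths through distinct common ancestors add.
Half-sibs share one parent — one path of length 2: r = (1/2)^2 = 1/4.

0.25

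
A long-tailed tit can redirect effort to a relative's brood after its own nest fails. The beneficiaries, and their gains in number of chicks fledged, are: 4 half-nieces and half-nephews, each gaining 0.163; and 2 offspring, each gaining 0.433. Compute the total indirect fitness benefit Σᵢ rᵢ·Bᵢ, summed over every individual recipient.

r to a half-niece or half-nephew = 0.125 (half-aunt/uncle↔niece/nephew: one path of length 3: r = (1/2)^3 = 1/8).
r to an offspring = 0.5 (one parent–offspring link: r = (1/2)^1 = 1/2).
Summing one r·B term per recipient: 4·0.125·0.163 + 2·0.5·0.433 = 0.5145.

0.5145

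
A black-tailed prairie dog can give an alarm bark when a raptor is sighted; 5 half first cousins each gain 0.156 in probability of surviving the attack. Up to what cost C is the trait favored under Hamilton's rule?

0.04875

r to a half first cousin = 0.0625 (half first cousins share one grandparent — one path of length 4: r = (1/2)^4 = 1/16).
Hamilton's rule: n·r·B > C, so the trait is favored while C < n·r·B = 5·0.0625·0.156 = 0.04875.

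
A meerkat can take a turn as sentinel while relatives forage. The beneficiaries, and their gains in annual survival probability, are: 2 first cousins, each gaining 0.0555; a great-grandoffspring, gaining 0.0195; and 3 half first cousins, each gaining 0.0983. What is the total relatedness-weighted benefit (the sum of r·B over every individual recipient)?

0.03474375

r to a first cousin = 0.125 (first cousins share one grandparent pair — two paths of length 4: r = 2·(1/2)^4 = 1/8).
r to a great-grandoffspring = 0.125 (three parent–offspring links: r = (1/2)^3 = 1/8).
r to a half first cousin = 1/16 (half first cousins share one grandparent — one path of length 4: r = (1/2)^4 = 1/16).
Summing one r·B term per recipient: 2·0.125·0.0555 + 1·0.125·0.0195 + 3·0.0625·0.0983 = 0.03474375.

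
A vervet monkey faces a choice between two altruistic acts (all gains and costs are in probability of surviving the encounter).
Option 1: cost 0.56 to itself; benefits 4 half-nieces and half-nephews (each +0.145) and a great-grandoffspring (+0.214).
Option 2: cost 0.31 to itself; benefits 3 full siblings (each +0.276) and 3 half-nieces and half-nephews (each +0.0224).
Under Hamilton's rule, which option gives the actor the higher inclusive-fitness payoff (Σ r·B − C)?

Option 1: r to a half-niece or half-nephew = 0.125.
Option 1: r to a great-grandoffspring = 0.125.
Option 1: Σ r·B − C = (4·0.125·0.145 + 1·0.125·0.214) − 0.56 = -0.46075.
Option 2: r to a full sibling = 0.5.
Option 2: r to a half-niece or half-nephew = 0.125.
Option 2: Σ r·B − C = (3·0.5·0.276 + 3·0.125·0.0224) − 0.31 = 0.1124.
Option 2 has the higher net inclusive-fitness payoff.

Option 2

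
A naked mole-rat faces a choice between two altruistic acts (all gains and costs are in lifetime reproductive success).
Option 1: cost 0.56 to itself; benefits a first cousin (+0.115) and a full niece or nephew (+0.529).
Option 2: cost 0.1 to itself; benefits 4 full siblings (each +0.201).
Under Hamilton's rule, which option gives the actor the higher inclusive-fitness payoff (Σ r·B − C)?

Option 1: r to a first cousin = 0.125.
Option 1: r to a full niece or nephew = 0.25.
Option 1: Σ r·B − C = (1·0.125·0.115 + 1·0.25·0.529) − 0.56 = -0.413375.
Option 2: r to a full sibling = 0.5.
Option 2: Σ r·B − C = (4·0.5·0.201) − 0.1 = 0.302.
Option 2 has the higher net inclusive-fitness payoff.

Option 2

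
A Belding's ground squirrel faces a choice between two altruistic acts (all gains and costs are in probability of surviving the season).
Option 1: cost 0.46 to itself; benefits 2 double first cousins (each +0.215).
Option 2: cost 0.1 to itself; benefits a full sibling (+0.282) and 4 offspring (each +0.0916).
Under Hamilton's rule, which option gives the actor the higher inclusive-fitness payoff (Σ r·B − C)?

Option 1: r to a double first cousin = 0.25.
Option 1: Σ r·B − C = (2·0.25·0.215) − 0.46 = -0.3525.
Option 2: r to a full sibling = 0.5.
Option 2: r to an offspring = 0.5.
Option 2: Σ r·B − C = (1·0.5·0.282 + 4·0.5·0.0916) − 0.1 = 0.2242.
Option 2 has the higher net inclusive-fitness payoff.

Option 2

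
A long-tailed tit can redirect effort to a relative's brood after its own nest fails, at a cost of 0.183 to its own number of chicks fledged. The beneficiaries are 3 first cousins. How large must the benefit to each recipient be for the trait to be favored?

0.488

r to a first cousin = 0.125 (first cousins share one grandparent pair — two paths of length 4: r = 2·(1/2)^4 = 1/8).
Hamilton's rule with n recipients of equal r: n·r·B > C, so B > C/(n·r) = 0.183/(3·0.125) = 0.488.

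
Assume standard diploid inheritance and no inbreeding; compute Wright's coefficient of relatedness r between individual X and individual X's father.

Each parent–offspring link contributes a factor of 1/2, and independent paths through distinct common ancestors add.
One parent–offspring link: r = (1/2)^1 = 1/2.

0.5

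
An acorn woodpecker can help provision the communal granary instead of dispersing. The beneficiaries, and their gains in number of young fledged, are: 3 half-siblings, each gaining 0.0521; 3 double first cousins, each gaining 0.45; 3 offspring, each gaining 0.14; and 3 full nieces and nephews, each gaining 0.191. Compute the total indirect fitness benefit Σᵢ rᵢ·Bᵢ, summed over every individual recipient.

r to a half-sibling = 0.25 (half-sibs share one parent — one path of length 2: r = (1/2)^2 = 1/4).
r to a double first cousin = 0.25 (double first cousins share both grandparent pairs — four paths of length 4: r = 4·(1/2)^4 = 1/4).
r to an offspring = 1/2 (one parent–offspring link: r = (1/2)^1 = 1/2).
r to a full niece or nephew = 0.25 (full aunt/uncle↔niece/nephew: two paths of length 3 through the shared grandparent pair: r = 2·(1/2)^3 = 1/4).
Summing one r·B term per recipient: 3·0.25·0.0521 + 3·0.25·0.45 + 3·0.5·0.14 + 3·0.25·0.191 = 0.729825.

0.729825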